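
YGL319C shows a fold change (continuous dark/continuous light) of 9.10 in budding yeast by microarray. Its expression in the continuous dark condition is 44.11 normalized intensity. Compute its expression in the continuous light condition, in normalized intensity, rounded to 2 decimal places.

continuous light expression = 44.11 / 9.10 = 4.85

4.85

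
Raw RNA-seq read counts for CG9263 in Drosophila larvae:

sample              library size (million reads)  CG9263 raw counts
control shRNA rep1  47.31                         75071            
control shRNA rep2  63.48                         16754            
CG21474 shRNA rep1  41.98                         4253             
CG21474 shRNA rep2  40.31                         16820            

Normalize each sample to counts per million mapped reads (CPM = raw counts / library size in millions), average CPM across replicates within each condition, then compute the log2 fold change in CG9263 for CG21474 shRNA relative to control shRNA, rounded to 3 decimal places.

-1.835

CPM(control shRNA rep1) = 75071 / 47.31 = 1586.7893
CPM(control shRNA rep2) = 16754 / 63.48 = 263.9256
CPM(CG21474 shRNA rep1) = 4253 / 41.98 = 101.3101
CPM(CG21474 shRNA rep2) = 16820 / 40.31 = 417.2662
mean CPM(control shRNA) = 925.3575; mean CPM(CG21474 shRNA) = 259.2882
Fold change = 259.2882 / 925.3575 = 0.28020
log2(0.28020) = -1.8355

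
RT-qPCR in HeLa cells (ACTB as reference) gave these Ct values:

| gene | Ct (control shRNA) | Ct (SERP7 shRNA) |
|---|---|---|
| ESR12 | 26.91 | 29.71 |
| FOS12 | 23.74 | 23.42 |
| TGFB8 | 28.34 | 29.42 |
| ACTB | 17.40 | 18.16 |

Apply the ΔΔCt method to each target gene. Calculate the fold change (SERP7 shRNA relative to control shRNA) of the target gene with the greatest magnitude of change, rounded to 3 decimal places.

0.243

ESR12: ΔΔCt = (29.71−18.16) − (26.91−17.40) = 11.55 − 9.51 = 2.04; fold change = 2^-2.04 = 0.243
FOS12: ΔΔCt = (23.42−18.16) − (23.74−17.40) = 5.26 − 6.34 = -1.08; fold change = 2^1.08 = 2.114
TGFB8: ΔΔCt = (29.42−18.16) − (28.34−17.40) = 11.26 − 10.94 = 0.32; fold change = 2^-0.32 = 0.801
ESR12 has the largest |ΔΔCt| = 2.04.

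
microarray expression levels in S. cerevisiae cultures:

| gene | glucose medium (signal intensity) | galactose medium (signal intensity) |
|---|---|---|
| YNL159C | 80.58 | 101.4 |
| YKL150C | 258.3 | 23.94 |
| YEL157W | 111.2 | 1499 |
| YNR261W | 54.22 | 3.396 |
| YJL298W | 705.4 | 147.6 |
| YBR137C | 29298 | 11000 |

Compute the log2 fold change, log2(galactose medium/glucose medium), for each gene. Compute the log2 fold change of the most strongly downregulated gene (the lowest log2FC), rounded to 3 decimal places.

log2(101.4/80.58) = 0.332  (YNL159C)
log2(23.94/258.3) = -3.432  (YKL150C)
log2(1499/111.2) = 3.753  (YEL157W)
log2(3.396/54.22) = -3.997  (YNR261W)
log2(147.6/705.4) = -2.257  (YJL298W)
log2(11000/29298) = -1.413  (YBR137C)
YNR261W is most strongly downregulated.

-3.997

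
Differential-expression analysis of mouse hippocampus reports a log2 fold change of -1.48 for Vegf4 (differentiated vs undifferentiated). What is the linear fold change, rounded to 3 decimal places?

Fold change = 2^(-1.48) = 0.3585
That is, Vegf4 drops to 35.8% of the undifferentiated level.

0.358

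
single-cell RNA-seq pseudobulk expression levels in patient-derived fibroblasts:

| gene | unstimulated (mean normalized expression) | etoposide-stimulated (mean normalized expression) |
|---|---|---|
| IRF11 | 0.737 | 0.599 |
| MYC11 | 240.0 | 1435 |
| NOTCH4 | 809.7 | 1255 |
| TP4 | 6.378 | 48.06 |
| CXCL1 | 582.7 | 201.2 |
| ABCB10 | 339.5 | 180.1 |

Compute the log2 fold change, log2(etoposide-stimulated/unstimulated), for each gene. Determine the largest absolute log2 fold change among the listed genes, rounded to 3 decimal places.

log2(0.599/0.737) = -0.299  (IRF11)
log2(1435/240.0) = 2.580  (MYC11)
log2(1255/809.7) = 0.632  (NOTCH4)
log2(48.06/6.378) = 2.914  (TP4)
log2(201.2/582.7) = -1.534  (CXCL1)
log2(180.1/339.5) = -0.915  (ABCB10)
The largest magnitude belongs to TP4.

2.914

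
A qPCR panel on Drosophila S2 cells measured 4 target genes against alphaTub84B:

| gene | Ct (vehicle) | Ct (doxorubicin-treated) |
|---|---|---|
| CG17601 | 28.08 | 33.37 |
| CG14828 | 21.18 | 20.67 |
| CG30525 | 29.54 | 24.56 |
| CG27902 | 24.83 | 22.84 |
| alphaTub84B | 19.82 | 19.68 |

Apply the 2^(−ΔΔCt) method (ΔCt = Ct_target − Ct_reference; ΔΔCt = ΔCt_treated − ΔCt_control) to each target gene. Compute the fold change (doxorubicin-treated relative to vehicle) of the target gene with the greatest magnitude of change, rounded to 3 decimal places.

0.023

CG17601: ΔΔCt = (33.37−19.68) − (28.08−19.82) = 13.69 − 8.26 = 5.43; fold change = 2^-5.43 = 0.023
CG14828: ΔΔCt = (20.67−19.68) − (21.18−19.82) = 0.99 − 1.36 = -0.37; fold change = 2^0.37 = 1.292
CG30525: ΔΔCt = (24.56−19.68) − (29.54−19.82) = 4.88 − 9.72 = -4.84; fold change = 2^4.84 = 28.641
CG27902: ΔΔCt = (22.84−19.68) − (24.83−19.82) = 3.16 − 5.01 = -1.85; fold change = 2^1.85 = 3.605
CG17601 has the largest |ΔΔCt| = 5.43.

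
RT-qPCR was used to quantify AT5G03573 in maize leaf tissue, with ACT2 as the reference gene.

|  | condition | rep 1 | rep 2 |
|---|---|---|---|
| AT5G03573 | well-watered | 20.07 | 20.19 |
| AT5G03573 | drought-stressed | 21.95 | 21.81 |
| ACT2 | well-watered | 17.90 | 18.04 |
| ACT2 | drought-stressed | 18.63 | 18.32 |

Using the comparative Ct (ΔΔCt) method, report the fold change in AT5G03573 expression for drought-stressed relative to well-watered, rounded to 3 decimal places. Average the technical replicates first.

0.422

Mean Ct: AT5G03573 well-watered 20.130; AT5G03573 drought-stressed 21.880; ACT2 well-watered 17.970; ACT2 drought-stressed 18.475
ΔCt(well-watered) = 20.130 − 17.970 = 2.160
ΔCt(drought-stressed) = 21.880 − 18.475 = 3.405
ΔΔCt = 3.405 − 2.160 = 1.245
Fold change = 2^(−1.245) = 0.4219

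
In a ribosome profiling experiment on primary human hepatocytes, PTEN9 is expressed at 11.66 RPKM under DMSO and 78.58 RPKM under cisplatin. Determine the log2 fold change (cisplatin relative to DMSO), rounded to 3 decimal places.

Fold change = 78.58 / 11.66 = 6.7393
log2(6.7393) = 2.7526

2.753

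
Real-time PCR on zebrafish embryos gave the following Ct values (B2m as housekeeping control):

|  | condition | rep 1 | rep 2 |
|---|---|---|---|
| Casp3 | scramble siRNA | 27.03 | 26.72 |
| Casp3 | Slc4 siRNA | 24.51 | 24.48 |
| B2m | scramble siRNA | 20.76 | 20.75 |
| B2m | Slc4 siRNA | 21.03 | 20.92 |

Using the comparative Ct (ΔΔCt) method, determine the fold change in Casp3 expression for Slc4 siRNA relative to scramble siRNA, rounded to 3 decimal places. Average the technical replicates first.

Mean Ct: Casp3 scramble siRNA 26.875; Casp3 Slc4 siRNA 24.495; B2m scramble siRNA 20.755; B2m Slc4 siRNA 20.975
ΔCt(scramble siRNA) = 26.875 − 20.755 = 6.120
ΔCt(Slc4 siRNA) = 24.495 − 20.975 = 3.520
ΔΔCt = 3.520 − 6.120 = -2.600
Fold change = 2^(−(-2.600)) = 2^2.600 = 6.0629

6.063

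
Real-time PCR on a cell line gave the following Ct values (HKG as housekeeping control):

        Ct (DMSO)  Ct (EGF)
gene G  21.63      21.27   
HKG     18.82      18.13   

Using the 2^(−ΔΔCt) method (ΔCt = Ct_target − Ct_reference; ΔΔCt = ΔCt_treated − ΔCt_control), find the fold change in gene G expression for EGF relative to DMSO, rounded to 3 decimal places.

ΔCt(DMSO) = 21.630 − 18.820 = 2.810
ΔCt(EGF) = 21.270 − 18.130 = 3.140
ΔΔCt = 3.140 − 2.810 = 0.330
Fold change = 2^(−0.330) = 0.7955

0.796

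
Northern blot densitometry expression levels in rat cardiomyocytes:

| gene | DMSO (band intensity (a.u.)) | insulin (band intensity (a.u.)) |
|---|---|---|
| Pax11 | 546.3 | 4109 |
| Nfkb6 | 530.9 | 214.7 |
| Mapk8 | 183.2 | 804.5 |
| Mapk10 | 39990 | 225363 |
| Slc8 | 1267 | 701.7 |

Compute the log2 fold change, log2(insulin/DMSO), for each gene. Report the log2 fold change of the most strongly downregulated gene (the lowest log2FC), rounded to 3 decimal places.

-1.306

log2(4109/546.3) = 2.911  (Pax11)
log2(214.7/530.9) = -1.306  (Nfkb6)
log2(804.5/183.2) = 2.135  (Mapk8)
log2(225363/39990) = 2.495  (Mapk10)
log2(701.7/1267) = -0.852  (Slc8)
Nfkb6 is most strongly downregulated.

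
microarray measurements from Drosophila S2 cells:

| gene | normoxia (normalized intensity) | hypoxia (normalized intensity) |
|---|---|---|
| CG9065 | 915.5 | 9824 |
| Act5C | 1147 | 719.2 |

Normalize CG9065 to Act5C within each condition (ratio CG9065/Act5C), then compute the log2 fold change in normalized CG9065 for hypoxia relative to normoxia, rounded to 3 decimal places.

4.097

CG9065/Act5C (normoxia) = 915.5 / 1147 = 0.79817
CG9065/Act5C (hypoxia) = 9824 / 719.2 = 13.66
Fold change = 13.66 / 0.79817 = 17.1137
log2(17.1137) = 4.0971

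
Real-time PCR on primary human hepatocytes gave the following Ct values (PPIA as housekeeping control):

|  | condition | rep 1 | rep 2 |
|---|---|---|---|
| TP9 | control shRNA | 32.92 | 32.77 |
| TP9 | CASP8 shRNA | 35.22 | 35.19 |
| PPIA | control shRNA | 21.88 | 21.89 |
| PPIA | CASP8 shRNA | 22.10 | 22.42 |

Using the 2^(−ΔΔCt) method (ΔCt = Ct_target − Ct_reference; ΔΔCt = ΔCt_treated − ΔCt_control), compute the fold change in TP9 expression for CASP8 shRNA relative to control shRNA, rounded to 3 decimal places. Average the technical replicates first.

Mean Ct: TP9 control shRNA 32.845; TP9 CASP8 shRNA 35.205; PPIA control shRNA 21.885; PPIA CASP8 shRNA 22.260
ΔCt(control shRNA) = 32.845 − 21.885 = 10.960
ΔCt(CASP8 shRNA) = 35.205 − 22.260 = 12.945
ΔΔCt = 12.945 − 10.960 = 1.985
Fold change = 2^(−1.985) = 0.2526

0.253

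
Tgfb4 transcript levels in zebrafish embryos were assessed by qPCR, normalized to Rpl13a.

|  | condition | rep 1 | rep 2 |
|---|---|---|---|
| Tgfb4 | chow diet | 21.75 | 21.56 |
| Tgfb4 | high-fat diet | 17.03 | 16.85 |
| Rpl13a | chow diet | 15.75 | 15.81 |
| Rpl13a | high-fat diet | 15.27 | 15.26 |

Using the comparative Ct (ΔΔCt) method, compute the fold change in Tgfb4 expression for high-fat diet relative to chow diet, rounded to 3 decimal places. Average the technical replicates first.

18.379

Mean Ct: Tgfb4 chow diet 21.655; Tgfb4 high-fat diet 16.940; Rpl13a chow diet 15.780; Rpl13a high-fat diet 15.265
ΔCt(chow diet) = 21.655 − 15.780 = 5.875
ΔCt(high-fat diet) = 16.940 − 15.265 = 1.675
ΔΔCt = 1.675 − 5.875 = -4.200
Fold change = 2^(−(-4.200)) = 2^4.200 = 18.3792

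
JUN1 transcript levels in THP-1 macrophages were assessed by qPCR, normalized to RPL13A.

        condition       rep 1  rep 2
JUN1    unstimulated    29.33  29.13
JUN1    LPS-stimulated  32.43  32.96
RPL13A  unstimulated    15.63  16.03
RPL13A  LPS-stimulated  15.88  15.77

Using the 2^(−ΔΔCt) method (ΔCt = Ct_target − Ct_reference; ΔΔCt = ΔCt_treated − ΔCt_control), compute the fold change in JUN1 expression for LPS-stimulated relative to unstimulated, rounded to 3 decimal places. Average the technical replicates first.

Mean Ct: JUN1 unstimulated 29.230; JUN1 LPS-stimulated 32.695; RPL13A unstimulated 15.830; RPL13A LPS-stimulated 15.825
ΔCt(unstimulated) = 29.230 − 15.830 = 13.400
ΔCt(LPS-stimulated) = 32.695 − 15.825 = 16.870
ΔΔCt = 16.870 − 13.400 = 3.470
Fold change = 2^(−3.470) = 0.0902

0.090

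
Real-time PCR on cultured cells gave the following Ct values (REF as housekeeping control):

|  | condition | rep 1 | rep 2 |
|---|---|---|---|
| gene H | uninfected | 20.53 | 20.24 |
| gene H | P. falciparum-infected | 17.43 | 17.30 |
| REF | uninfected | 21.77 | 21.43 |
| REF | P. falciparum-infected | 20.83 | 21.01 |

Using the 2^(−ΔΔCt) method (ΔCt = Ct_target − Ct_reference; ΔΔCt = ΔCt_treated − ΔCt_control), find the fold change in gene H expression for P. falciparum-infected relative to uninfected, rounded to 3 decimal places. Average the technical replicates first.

Mean Ct: gene H uninfected 20.385; gene H P. falciparum-infected 17.365; REF uninfected 21.600; REF P. falciparum-infected 20.920
ΔCt(uninfected) = 20.385 − 21.600 = -1.215
ΔCt(P. falciparum-infected) = 17.365 − 20.920 = -3.555
ΔΔCt = -3.555 − (-1.215) = -2.340
Fold change = 2^(−(-2.340)) = 2^2.340 = 5.0630

5.063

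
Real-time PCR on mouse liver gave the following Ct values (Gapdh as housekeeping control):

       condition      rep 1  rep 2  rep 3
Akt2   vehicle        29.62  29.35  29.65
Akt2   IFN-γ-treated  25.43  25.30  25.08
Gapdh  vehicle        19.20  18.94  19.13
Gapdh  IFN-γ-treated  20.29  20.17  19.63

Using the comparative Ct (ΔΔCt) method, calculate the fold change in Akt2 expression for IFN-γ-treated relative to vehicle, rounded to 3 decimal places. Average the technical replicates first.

Mean Ct: Akt2 vehicle 29.540; Akt2 IFN-γ-treated 25.270; Gapdh vehicle 19.090; Gapdh IFN-γ-treated 20.030
ΔCt(vehicle) = 29.540 − 19.090 = 10.450
ΔCt(IFN-γ-treated) = 25.270 − 20.030 = 5.240
ΔΔCt = 5.240 − 10.450 = -5.210
Fold change = 2^(−(-5.210)) = 2^5.210 = 37.0140

37.014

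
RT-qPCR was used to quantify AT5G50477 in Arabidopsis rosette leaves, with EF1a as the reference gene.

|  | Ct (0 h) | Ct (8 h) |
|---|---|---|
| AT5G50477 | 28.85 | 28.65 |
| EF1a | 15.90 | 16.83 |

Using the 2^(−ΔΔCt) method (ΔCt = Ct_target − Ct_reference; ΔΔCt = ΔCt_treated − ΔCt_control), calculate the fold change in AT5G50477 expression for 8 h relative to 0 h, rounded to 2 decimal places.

2.19

ΔCt(0 h) = 28.850 − 15.900 = 12.950
ΔCt(8 h) = 28.650 − 16.830 = 11.820
ΔΔCt = 11.820 − 12.950 = -1.130
Fold change = 2^(−(-1.130)) = 2^1.130 = 2.189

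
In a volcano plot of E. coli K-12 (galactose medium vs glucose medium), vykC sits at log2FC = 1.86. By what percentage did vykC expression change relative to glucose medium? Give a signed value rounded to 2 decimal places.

263.01%

Fold change = 2^(1.86) = 3.6301
Percent change = (FC − 1) × 100% = (3.6301 − 1) × 100 = 263.01%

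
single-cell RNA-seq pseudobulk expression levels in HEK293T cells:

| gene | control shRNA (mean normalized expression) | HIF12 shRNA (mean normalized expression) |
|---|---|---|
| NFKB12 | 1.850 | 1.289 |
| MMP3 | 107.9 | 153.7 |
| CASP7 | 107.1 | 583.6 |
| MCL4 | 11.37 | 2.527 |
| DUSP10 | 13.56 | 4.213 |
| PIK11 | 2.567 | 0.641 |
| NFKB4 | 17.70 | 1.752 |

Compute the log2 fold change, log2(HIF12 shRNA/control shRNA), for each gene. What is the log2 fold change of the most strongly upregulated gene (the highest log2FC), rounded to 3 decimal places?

log2(1.289/1.850) = -0.521  (NFKB12)
log2(153.7/107.9) = 0.510  (MMP3)
log2(583.6/107.1) = 2.446  (CASP7)
log2(2.527/11.37) = -2.170  (MCL4)
log2(4.213/13.56) = -1.686  (DUSP10)
log2(0.641/2.567) = -2.002  (PIK11)
log2(1.752/17.70) = -3.337  (NFKB4)
CASP7 is most strongly upregulated.

2.446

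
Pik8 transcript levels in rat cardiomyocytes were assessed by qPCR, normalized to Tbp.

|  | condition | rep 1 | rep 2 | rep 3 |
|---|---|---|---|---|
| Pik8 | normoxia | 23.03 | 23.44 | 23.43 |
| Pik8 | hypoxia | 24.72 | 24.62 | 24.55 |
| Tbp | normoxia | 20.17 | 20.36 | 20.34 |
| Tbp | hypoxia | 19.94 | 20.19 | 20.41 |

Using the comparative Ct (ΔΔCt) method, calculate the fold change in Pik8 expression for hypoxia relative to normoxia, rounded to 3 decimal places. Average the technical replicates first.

Mean Ct: Pik8 normoxia 23.300; Pik8 hypoxia 24.630; Tbp normoxia 20.290; Tbp hypoxia 20.180
ΔCt(normoxia) = 23.300 − 20.290 = 3.010
ΔCt(hypoxia) = 24.630 − 20.180 = 4.450
ΔΔCt = 4.450 − 3.010 = 1.440
Fold change = 2^(−1.440) = 0.3686

0.369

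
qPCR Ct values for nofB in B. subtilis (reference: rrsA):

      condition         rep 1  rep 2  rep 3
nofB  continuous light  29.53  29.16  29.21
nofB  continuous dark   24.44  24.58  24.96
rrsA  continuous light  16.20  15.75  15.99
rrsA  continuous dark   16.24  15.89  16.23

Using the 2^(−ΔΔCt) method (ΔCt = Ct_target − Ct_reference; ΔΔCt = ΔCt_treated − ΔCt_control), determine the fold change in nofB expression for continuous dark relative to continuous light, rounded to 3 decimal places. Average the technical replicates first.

27.474

Mean Ct: nofB continuous light 29.300; nofB continuous dark 24.660; rrsA continuous light 15.980; rrsA continuous dark 16.120
ΔCt(continuous light) = 29.300 − 15.980 = 13.320
ΔCt(continuous dark) = 24.660 − 16.120 = 8.540
ΔΔCt = 8.540 − 13.320 = -4.780
Fold change = 2^(−(-4.780)) = 2^4.780 = 27.4741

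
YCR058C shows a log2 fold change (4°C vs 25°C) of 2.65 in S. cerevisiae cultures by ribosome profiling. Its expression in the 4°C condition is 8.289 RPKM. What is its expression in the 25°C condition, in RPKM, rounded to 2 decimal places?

Fold change = 2^(2.65) = 6.2767
25°C expression = 8.289 / 6.2767 = 1.32

1.32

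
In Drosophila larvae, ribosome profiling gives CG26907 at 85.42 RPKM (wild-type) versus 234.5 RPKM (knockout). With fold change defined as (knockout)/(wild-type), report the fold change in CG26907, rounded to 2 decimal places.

2.75

Fold change = 234.5 / 85.42 = 2.745
CG26907 is upregulated.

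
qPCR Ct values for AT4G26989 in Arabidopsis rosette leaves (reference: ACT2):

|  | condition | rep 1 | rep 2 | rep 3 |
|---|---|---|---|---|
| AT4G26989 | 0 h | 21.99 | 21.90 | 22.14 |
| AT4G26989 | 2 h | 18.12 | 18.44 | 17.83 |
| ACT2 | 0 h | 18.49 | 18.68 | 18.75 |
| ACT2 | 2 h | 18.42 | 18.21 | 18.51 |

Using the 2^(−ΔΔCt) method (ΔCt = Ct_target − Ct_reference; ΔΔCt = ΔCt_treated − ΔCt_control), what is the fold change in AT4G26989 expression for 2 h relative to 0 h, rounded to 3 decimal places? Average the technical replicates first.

12.295

Mean Ct: AT4G26989 0 h 22.010; AT4G26989 2 h 18.130; ACT2 0 h 18.640; ACT2 2 h 18.380
ΔCt(0 h) = 22.010 − 18.640 = 3.370
ΔCt(2 h) = 18.130 − 18.380 = -0.250
ΔΔCt = -0.250 − 3.370 = -3.620
Fold change = 2^(−(-3.620)) = 2^3.620 = 12.2950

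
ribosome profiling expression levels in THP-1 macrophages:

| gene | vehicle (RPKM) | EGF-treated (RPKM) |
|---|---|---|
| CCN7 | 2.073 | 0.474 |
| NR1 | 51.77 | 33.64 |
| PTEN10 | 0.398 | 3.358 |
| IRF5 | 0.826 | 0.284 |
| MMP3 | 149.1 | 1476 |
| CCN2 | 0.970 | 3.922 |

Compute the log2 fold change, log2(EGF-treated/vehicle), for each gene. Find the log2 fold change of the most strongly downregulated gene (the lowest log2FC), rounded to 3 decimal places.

log2(0.474/2.073) = -2.129  (CCN7)
log2(33.64/51.77) = -0.622  (NR1)
log2(3.358/0.398) = 3.077  (PTEN10)
log2(0.284/0.826) = -1.540  (IRF5)
log2(1476/149.1) = 3.307  (MMP3)
log2(3.922/0.970) = 2.016  (CCN2)
CCN7 is most strongly downregulated.

-2.129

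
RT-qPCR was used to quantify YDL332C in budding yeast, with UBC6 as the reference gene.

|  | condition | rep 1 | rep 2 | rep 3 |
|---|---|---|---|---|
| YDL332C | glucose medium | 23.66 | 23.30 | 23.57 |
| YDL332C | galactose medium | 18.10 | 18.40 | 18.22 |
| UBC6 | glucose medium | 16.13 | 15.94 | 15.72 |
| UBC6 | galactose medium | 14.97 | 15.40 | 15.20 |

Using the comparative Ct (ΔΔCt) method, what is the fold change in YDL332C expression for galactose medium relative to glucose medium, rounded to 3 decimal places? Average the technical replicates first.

Mean Ct: YDL332C glucose medium 23.510; YDL332C galactose medium 18.240; UBC6 glucose medium 15.930; UBC6 galactose medium 15.190
ΔCt(glucose medium) = 23.510 − 15.930 = 7.580
ΔCt(galactose medium) = 18.240 − 15.190 = 3.050
ΔΔCt = 3.050 − 7.580 = -4.530
Fold change = 2^(−(-4.530)) = 2^4.530 = 23.1029

23.103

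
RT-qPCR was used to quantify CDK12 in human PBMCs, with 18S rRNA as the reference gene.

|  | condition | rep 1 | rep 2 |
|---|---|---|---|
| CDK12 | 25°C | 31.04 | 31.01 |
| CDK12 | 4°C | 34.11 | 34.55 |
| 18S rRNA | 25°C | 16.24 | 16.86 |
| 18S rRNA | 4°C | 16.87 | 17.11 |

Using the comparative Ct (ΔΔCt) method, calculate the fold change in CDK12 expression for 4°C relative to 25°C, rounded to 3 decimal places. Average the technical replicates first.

Mean Ct: CDK12 25°C 31.025; CDK12 4°C 34.330; 18S rRNA 25°C 16.550; 18S rRNA 4°C 16.990
ΔCt(25°C) = 31.025 − 16.550 = 14.475
ΔCt(4°C) = 34.330 − 16.990 = 17.340
ΔΔCt = 17.340 − 14.475 = 2.865
Fold change = 2^(−2.865) = 0.1373

0.137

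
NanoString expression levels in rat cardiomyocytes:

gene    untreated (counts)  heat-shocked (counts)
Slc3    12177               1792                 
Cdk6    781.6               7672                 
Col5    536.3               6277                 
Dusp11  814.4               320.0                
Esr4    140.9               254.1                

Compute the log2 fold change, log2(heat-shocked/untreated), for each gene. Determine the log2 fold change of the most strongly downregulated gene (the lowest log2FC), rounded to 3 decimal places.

-2.765

log2(1792/12177) = -2.765  (Slc3)
log2(7672/781.6) = 3.295  (Cdk6)
log2(6277/536.3) = 3.549  (Col5)
log2(320.0/814.4) = -1.348  (Dusp11)
log2(254.1/140.9) = 0.851  (Esr4)
Slc3 is most strongly downregulated.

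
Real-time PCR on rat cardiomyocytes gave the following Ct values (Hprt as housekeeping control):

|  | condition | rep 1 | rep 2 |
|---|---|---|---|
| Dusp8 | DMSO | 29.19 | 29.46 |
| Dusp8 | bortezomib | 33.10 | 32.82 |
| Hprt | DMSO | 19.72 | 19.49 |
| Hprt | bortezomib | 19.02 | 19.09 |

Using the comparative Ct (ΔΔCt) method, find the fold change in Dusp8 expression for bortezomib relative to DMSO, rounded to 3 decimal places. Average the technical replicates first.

Mean Ct: Dusp8 DMSO 29.325; Dusp8 bortezomib 32.960; Hprt DMSO 19.605; Hprt bortezomib 19.055
ΔCt(DMSO) = 29.325 − 19.605 = 9.720
ΔCt(bortezomib) = 32.960 − 19.055 = 13.905
ΔΔCt = 13.905 − 9.720 = 4.185
Fold change = 2^(−4.185) = 0.0550

0.055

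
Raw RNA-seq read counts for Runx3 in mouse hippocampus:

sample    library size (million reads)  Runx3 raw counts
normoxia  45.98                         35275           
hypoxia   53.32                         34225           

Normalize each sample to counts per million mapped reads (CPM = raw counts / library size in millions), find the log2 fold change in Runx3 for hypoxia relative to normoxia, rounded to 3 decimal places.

-0.257

CPM(normoxia) = 35275 / 45.98 = 767.1814
CPM(hypoxia) = 34225 / 53.32 = 641.8792
Fold change = 641.8792 / 767.1814 = 0.83667
log2(0.83667) = -0.2573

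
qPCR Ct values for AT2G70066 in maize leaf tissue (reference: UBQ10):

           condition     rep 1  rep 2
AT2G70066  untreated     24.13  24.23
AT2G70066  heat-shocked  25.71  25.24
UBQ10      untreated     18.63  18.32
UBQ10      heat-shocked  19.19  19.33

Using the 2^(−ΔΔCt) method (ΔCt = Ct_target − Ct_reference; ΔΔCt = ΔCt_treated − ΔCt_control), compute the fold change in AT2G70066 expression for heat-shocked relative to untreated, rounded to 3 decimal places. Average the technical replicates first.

Mean Ct: AT2G70066 untreated 24.180; AT2G70066 heat-shocked 25.475; UBQ10 untreated 18.475; UBQ10 heat-shocked 19.260
ΔCt(untreated) = 24.180 − 18.475 = 5.705
ΔCt(heat-shocked) = 25.475 − 19.260 = 6.215
ΔΔCt = 6.215 − 5.705 = 0.510
Fold change = 2^(−0.510) = 0.7022

0.702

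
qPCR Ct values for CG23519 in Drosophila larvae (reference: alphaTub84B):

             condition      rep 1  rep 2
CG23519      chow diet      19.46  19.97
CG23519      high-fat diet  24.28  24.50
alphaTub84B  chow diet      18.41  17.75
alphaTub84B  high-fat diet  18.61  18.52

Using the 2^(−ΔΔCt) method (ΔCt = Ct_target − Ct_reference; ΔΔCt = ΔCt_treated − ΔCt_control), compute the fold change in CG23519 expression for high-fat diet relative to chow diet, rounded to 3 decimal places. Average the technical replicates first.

Mean Ct: CG23519 chow diet 19.715; CG23519 high-fat diet 24.390; alphaTub84B chow diet 18.080; alphaTub84B high-fat diet 18.565
ΔCt(chow diet) = 19.715 − 18.080 = 1.635
ΔCt(high-fat diet) = 24.390 − 18.565 = 5.825
ΔΔCt = 5.825 − 1.635 = 4.190
Fold change = 2^(−4.190) = 0.0548

0.055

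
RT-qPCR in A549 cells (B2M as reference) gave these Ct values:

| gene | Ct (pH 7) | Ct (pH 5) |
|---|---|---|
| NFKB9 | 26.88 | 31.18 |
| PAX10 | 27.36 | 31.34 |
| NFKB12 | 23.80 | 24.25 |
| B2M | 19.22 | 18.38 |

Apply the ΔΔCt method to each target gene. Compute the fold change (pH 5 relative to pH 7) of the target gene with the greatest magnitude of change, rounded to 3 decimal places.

NFKB9: ΔΔCt = (31.18−18.38) − (26.88−19.22) = 12.80 − 7.66 = 5.14; fold change = 2^-5.14 = 0.028
PAX10: ΔΔCt = (31.34−18.38) − (27.36−19.22) = 12.96 − 8.14 = 4.82; fold change = 2^-4.82 = 0.035
NFKB12: ΔΔCt = (24.25−18.38) − (23.80−19.22) = 5.87 − 4.58 = 1.29; fold change = 2^-1.29 = 0.409
NFKB9 has the largest |ΔΔCt| = 5.14.

0.028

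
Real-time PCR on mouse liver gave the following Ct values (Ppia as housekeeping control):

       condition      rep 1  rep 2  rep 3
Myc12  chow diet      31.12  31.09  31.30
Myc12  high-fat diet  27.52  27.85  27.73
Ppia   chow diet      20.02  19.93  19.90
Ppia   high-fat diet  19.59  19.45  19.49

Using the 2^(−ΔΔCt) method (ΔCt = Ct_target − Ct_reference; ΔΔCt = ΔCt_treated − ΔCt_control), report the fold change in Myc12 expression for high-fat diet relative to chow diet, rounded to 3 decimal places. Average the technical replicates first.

8.168

Mean Ct: Myc12 chow diet 31.170; Myc12 high-fat diet 27.700; Ppia chow diet 19.950; Ppia high-fat diet 19.510
ΔCt(chow diet) = 31.170 − 19.950 = 11.220
ΔCt(high-fat diet) = 27.700 − 19.510 = 8.190
ΔΔCt = 8.190 − 11.220 = -3.030
Fold change = 2^(−(-3.030)) = 2^3.030 = 8.1681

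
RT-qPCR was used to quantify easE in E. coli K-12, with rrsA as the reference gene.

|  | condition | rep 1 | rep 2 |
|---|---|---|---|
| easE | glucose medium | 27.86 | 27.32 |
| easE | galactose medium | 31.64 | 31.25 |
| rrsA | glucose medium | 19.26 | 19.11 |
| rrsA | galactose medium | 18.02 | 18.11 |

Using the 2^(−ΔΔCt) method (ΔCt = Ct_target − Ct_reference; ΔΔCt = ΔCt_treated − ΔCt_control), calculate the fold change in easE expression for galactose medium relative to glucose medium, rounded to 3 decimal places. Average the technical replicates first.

0.032

Mean Ct: easE glucose medium 27.590; easE galactose medium 31.445; rrsA glucose medium 19.185; rrsA galactose medium 18.065
ΔCt(glucose medium) = 27.590 − 19.185 = 8.405
ΔCt(galactose medium) = 31.445 − 18.065 = 13.380
ΔΔCt = 13.380 − 8.405 = 4.975
Fold change = 2^(−4.975) = 0.0318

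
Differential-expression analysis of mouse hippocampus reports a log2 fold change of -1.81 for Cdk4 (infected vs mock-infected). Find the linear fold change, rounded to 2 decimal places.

Fold change = 2^(-1.81) = 0.285
That is, Cdk4 drops to 28.5% of the mock-infected level.

0.29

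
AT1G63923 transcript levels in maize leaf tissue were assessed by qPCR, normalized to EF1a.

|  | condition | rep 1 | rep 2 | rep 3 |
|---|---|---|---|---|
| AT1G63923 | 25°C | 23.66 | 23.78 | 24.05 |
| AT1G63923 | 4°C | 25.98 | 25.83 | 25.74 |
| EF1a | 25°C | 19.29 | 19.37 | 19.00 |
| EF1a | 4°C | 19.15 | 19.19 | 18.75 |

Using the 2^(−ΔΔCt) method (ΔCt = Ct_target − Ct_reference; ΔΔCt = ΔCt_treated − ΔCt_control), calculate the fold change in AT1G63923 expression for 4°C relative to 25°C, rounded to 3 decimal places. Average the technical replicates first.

0.216

Mean Ct: AT1G63923 25°C 23.830; AT1G63923 4°C 25.850; EF1a 25°C 19.220; EF1a 4°C 19.030
ΔCt(25°C) = 23.830 − 19.220 = 4.610
ΔCt(4°C) = 25.850 − 19.030 = 6.820
ΔΔCt = 6.820 − 4.610 = 2.210
Fold change = 2^(−2.210) = 0.2161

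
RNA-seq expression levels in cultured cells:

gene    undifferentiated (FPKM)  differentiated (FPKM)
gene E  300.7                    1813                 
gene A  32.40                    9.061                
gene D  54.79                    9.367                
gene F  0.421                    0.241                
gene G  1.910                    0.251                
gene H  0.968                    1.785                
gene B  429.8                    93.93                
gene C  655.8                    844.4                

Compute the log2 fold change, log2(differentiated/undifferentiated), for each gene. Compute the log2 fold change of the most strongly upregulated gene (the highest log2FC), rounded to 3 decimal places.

2.592

log2(1813/300.7) = 2.592  (gene E)
log2(9.061/32.40) = -1.838  (gene A)
log2(9.367/54.79) = -2.548  (gene D)
log2(0.241/0.421) = -0.805  (gene F)
log2(0.251/1.910) = -2.928  (gene G)
log2(1.785/0.968) = 0.883  (gene H)
log2(93.93/429.8) = -2.194  (gene B)
log2(844.4/655.8) = 0.365  (gene C)
gene E is most strongly upregulated.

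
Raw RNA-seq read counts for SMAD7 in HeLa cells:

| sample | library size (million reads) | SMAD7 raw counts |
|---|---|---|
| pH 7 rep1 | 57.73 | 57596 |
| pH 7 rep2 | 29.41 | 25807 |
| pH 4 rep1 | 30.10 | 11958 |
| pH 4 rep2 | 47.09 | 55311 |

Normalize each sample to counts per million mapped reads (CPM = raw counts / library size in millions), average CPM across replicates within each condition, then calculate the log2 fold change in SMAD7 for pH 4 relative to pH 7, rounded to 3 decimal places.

-0.255

CPM(pH 7 rep1) = 57596 / 57.73 = 997.6788
CPM(pH 7 rep2) = 25807 / 29.41 = 877.4906
CPM(pH 4 rep1) = 11958 / 30.10 = 397.2757
CPM(pH 4 rep2) = 55311 / 47.09 = 1174.5806
mean CPM(pH 7) = 937.5847; mean CPM(pH 4) = 785.9282
Fold change = 785.9282 / 937.5847 = 0.83825
log2(0.83825) = -0.2546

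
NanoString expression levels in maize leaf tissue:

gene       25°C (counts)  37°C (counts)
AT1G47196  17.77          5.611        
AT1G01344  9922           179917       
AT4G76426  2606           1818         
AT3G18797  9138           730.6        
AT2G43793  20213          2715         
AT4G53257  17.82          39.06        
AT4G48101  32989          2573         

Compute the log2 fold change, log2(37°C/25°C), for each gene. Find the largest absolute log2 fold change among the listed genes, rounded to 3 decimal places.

log2(5.611/17.77) = -1.663  (AT1G47196)
log2(179917/9922) = 4.181  (AT1G01344)
log2(1818/2606) = -0.519  (AT4G76426)
log2(730.6/9138) = -3.645  (AT3G18797)
log2(2715/20213) = -2.896  (AT2G43793)
log2(39.06/17.82) = 1.132  (AT4G53257)
log2(2573/32989) = -3.680  (AT4G48101)
The largest magnitude belongs to AT1G01344.

4.181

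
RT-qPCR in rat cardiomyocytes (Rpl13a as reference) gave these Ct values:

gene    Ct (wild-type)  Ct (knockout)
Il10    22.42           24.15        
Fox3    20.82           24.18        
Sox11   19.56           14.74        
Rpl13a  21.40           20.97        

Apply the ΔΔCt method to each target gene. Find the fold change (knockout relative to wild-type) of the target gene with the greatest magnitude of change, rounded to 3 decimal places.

20.966

Il10: ΔΔCt = (24.15−20.97) − (22.42−21.40) = 3.18 − 1.02 = 2.16; fold change = 2^-2.16 = 0.224
Fox3: ΔΔCt = (24.18−20.97) − (20.82−21.40) = 3.21 − (-0.58) = 3.79; fold change = 2^-3.79 = 0.072
Sox11: ΔΔCt = (14.74−20.97) − (19.56−21.40) = -6.23 − (-1.84) = -4.39; fold change = 2^4.39 = 20.966
Sox11 has the largest |ΔΔCt| = 4.39.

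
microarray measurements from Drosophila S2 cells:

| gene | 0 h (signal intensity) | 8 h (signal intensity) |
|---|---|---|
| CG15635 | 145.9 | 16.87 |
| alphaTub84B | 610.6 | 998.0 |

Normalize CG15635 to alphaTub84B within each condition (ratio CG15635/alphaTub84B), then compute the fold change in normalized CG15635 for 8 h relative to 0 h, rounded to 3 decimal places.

CG15635/alphaTub84B (0 h) = 145.9 / 610.6 = 0.23895
CG15635/alphaTub84B (8 h) = 16.87 / 998.0 = 0.016904
Fold change = 0.016904 / 0.23895 = 0.0707

0.071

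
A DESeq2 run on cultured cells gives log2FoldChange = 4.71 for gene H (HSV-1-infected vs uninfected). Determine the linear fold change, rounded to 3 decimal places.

26.173

Fold change = 2^(4.71) = 26.1729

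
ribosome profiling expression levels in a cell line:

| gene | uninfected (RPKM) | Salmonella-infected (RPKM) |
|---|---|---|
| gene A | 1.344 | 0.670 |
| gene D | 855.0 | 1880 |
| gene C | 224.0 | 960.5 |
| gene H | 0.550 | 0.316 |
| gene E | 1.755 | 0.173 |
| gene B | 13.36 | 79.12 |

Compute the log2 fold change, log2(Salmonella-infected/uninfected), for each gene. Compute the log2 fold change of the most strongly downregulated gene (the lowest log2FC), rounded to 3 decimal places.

log2(0.670/1.344) = -1.004  (gene A)
log2(1880/855.0) = 1.137  (gene D)
log2(960.5/224.0) = 2.100  (gene C)
log2(0.316/0.550) = -0.800  (gene H)
log2(0.173/1.755) = -3.343  (gene E)
log2(79.12/13.36) = 2.566  (gene B)
gene E is most strongly downregulated.

-3.343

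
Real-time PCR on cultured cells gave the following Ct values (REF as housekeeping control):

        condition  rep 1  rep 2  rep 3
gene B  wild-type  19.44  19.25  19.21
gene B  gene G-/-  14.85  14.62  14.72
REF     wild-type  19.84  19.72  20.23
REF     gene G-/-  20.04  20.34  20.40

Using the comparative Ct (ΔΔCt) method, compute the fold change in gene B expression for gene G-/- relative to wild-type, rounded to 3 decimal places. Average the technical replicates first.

29.857

Mean Ct: gene B wild-type 19.300; gene B gene G-/- 14.730; REF wild-type 19.930; REF gene G-/- 20.260
ΔCt(wild-type) = 19.300 − 19.930 = -0.630
ΔCt(gene G-/-) = 14.730 − 20.260 = -5.530
ΔΔCt = -5.530 − (-0.630) = -4.900
Fold change = 2^(−(-4.900)) = 2^4.900 = 29.8571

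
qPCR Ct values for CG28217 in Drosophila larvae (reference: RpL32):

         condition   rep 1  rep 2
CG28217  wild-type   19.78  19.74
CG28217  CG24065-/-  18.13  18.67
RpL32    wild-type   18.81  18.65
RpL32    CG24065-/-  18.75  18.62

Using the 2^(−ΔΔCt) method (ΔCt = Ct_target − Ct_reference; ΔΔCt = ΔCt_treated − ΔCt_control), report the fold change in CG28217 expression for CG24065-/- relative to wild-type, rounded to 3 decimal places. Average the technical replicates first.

2.488

Mean Ct: CG28217 wild-type 19.760; CG28217 CG24065-/- 18.400; RpL32 wild-type 18.730; RpL32 CG24065-/- 18.685
ΔCt(wild-type) = 19.760 − 18.730 = 1.030
ΔCt(CG24065-/-) = 18.400 − 18.685 = -0.285
ΔΔCt = -0.285 − 1.030 = -1.315
Fold change = 2^(−(-1.315)) = 2^1.315 = 2.4880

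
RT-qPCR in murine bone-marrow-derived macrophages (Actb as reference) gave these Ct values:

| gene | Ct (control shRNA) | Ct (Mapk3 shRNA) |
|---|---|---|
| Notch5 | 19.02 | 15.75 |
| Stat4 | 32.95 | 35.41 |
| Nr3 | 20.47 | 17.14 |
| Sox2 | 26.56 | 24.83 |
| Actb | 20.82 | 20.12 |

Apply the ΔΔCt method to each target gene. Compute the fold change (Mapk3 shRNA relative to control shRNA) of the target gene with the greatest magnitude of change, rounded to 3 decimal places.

Notch5: ΔΔCt = (15.75−20.12) − (19.02−20.82) = -4.37 − (-1.80) = -2.57; fold change = 2^2.57 = 5.938
Stat4: ΔΔCt = (35.41−20.12) − (32.95−20.82) = 15.29 − 12.13 = 3.16; fold change = 2^-3.16 = 0.112
Nr3: ΔΔCt = (17.14−20.12) − (20.47−20.82) = -2.98 − (-0.35) = -2.63; fold change = 2^2.63 = 6.190
Sox2: ΔΔCt = (24.83−20.12) − (26.56−20.82) = 4.71 − 5.74 = -1.03; fold change = 2^1.03 = 2.042
Stat4 has the largest |ΔΔCt| = 3.16.

0.112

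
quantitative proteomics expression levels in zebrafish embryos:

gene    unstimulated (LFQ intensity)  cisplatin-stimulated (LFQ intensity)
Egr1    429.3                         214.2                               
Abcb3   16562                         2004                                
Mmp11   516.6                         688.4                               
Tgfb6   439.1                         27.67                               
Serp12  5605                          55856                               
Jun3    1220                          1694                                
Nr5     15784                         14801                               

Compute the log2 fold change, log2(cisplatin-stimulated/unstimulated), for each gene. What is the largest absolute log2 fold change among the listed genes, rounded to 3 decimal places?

log2(214.2/429.3) = -1.003  (Egr1)
log2(2004/16562) = -3.047  (Abcb3)
log2(688.4/516.6) = 0.414  (Mmp11)
log2(27.67/439.1) = -3.988  (Tgfb6)
log2(55856/5605) = 3.317  (Serp12)
log2(1694/1220) = 0.474  (Jun3)
log2(14801/15784) = -0.093  (Nr5)
The largest magnitude belongs to Tgfb6.

3.988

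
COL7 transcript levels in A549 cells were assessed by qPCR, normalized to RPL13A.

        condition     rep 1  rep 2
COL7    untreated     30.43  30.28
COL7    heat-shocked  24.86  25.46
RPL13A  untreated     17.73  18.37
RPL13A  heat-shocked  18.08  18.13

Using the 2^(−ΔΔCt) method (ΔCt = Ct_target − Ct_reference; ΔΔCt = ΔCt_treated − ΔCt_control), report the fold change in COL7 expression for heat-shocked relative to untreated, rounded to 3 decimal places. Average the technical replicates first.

38.055

Mean Ct: COL7 untreated 30.355; COL7 heat-shocked 25.160; RPL13A untreated 18.050; RPL13A heat-shocked 18.105
ΔCt(untreated) = 30.355 − 18.050 = 12.305
ΔCt(heat-shocked) = 25.160 − 18.105 = 7.055
ΔΔCt = 7.055 − 12.305 = -5.250
Fold change = 2^(−(-5.250)) = 2^5.250 = 38.0546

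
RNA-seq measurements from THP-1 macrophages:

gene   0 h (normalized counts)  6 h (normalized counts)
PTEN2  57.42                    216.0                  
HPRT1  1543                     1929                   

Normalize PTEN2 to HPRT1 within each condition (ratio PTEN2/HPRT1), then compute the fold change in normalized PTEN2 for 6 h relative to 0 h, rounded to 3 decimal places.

PTEN2/HPRT1 (0 h) = 57.42 / 1543 = 0.037213
PTEN2/HPRT1 (6 h) = 216.0 / 1929 = 0.11198
Fold change = 0.11198 / 0.037213 = 3.0090

3.009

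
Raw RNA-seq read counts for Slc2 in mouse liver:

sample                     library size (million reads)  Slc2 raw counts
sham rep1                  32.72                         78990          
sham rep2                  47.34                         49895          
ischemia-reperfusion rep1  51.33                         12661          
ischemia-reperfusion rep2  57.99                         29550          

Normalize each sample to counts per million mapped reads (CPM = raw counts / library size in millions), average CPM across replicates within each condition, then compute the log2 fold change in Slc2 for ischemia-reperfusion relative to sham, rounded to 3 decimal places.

CPM(sham rep1) = 78990 / 32.72 = 2414.1198
CPM(sham rep2) = 49895 / 47.34 = 1053.9713
CPM(ischemia-reperfusion rep1) = 12661 / 51.33 = 246.6589
CPM(ischemia-reperfusion rep2) = 29550 / 57.99 = 509.5706
mean CPM(sham) = 1734.0455; mean CPM(ischemia-reperfusion) = 378.1147
Fold change = 378.1147 / 1734.0455 = 0.21805
log2(0.21805) = -2.1972

-2.197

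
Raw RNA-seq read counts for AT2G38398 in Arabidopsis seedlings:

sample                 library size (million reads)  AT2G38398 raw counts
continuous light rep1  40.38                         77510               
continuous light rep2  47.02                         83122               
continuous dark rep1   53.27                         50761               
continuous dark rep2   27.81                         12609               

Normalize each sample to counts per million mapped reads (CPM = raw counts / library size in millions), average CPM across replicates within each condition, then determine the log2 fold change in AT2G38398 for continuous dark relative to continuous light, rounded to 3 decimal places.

CPM(continuous light rep1) = 77510 / 40.38 = 1919.5146
CPM(continuous light rep2) = 83122 / 47.02 = 1767.8009
CPM(continuous dark rep1) = 50761 / 53.27 = 952.9003
CPM(continuous dark rep2) = 12609 / 27.81 = 453.3981
mean CPM(continuous light) = 1843.6578; mean CPM(continuous dark) = 703.1492
Fold change = 703.1492 / 1843.6578 = 0.38139
log2(0.38139) = -1.3907

-1.391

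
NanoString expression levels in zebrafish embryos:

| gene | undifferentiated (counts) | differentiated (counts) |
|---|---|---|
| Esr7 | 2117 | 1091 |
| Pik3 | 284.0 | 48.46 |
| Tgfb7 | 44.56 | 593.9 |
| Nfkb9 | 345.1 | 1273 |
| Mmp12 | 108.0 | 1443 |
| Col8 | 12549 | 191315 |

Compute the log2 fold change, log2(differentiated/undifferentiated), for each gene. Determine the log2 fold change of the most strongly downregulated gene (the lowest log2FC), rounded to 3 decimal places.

log2(1091/2117) = -0.956  (Esr7)
log2(48.46/284.0) = -2.551  (Pik3)
log2(593.9/44.56) = 3.736  (Tgfb7)
log2(1273/345.1) = 1.883  (Nfkb9)
log2(1443/108.0) = 3.740  (Mmp12)
log2(191315/12549) = 3.930  (Col8)
Pik3 is most strongly downregulated.

-2.551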